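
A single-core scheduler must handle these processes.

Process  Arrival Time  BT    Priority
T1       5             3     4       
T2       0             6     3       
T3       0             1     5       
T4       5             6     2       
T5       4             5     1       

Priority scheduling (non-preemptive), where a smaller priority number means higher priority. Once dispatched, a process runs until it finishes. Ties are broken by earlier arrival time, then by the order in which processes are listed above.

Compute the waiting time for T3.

20

Gantt: | T2 0-6 | T5 6-11 | T4 11-17 | T1 17-20 | T3 20-21 |
Completion: T1=20  T2=6  T3=21  T4=17  T5=11
Turnaround (C−A): T1=15  T2=6  T3=21  T4=12  T5=7
Waiting(T3) = turnaround − burst = 21 − 1 = 20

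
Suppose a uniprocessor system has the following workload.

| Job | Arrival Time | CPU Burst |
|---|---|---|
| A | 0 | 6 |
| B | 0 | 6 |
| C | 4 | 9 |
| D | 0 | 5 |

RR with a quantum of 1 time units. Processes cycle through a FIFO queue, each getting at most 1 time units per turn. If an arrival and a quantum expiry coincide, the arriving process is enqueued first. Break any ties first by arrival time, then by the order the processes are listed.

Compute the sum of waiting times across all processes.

55

Timeline: | A 0-1 | B 1-2 | D 2-3 | A 3-4 | B 4-5 | D 5-6 | C 6-7 | A 7-8 | B 8-9 | D 9-10 | C 10-11 | A 11-12 | B 12-13 | D 13-14 | C 14-15 | A 15-16 | B 16-17 | D 17-18 | C 18-19 | A 19-20 | B 20-21 | C 21-26 |
Completion: A=20  B=21  C=26  D=18
Waiting = turnaround − burst: A=14, B=15, C=13, D=13
Total waiting = 14 + 15 + 13 + 13 = 55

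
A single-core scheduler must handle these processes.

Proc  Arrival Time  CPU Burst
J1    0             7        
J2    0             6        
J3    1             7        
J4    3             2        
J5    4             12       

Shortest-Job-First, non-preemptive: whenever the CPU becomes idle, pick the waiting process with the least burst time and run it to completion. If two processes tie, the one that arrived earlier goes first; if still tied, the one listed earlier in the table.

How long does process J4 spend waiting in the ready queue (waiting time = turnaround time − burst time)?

3

Gantt: | J2 0-6 | J4 6-8 | J1 8-15 | J3 15-22 | J5 22-34 |
Completion: J1=15  J2=6  J3=22  J4=8  J5=34
Waiting(J4) = turnaround − burst = 5 − 2 = 3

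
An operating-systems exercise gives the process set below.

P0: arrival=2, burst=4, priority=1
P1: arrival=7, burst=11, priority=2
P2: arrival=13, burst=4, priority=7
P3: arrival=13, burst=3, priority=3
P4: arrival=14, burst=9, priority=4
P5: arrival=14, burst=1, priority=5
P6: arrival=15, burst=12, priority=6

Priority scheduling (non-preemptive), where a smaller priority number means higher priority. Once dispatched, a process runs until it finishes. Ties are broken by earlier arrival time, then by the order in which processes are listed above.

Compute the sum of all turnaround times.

Timeline: | idle 0-2 | P0 2-6 | idle 6-7 | P1 7-18 | P3 18-21 | P4 21-30 | P5 30-31 | P6 31-43 | P2 43-47 |
Completion: P0=6  P1=18  P2=47  P3=21  P4=30  P5=31  P6=43
Turnaround = completion − arrival: P0=4, P1=11, P2=34, P3=8, P4=16, P5=17, P6=28
Total turnaround = 4 + 11 + 34 + 8 + 16 + 17 + 28 = 118

118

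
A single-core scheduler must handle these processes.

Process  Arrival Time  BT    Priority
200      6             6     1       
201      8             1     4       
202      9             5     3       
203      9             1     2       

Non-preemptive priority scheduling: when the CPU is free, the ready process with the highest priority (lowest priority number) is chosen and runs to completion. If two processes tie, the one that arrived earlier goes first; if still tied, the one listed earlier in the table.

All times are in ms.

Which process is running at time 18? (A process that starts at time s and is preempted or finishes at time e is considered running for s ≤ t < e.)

Schedule: | idle 0-6 | 200 6-12 | 203 12-13 | 202 13-18 | 201 18-19 |
Completion: 200=12  201=19  202=18  203=13

201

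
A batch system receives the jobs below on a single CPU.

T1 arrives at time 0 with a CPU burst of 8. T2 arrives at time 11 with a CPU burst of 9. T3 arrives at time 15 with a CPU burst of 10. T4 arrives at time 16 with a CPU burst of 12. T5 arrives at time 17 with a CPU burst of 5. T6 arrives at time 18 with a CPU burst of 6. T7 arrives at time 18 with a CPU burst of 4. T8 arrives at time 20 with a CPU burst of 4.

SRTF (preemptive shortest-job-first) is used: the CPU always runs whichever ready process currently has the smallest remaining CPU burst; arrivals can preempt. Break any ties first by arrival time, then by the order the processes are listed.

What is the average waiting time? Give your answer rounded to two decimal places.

Schedule: | T1 0-8 | idle 8-11 | T2 11-20 | T7 20-24 | T8 24-28 | T5 28-33 | T6 33-39 | T3 39-49 | T4 49-61 |
Completion: T1=8  T2=20  T3=49  T4=61  T5=33  T6=39  T7=24  T8=28
Turnaround (C−A): T1=8  T2=9  T3=34  T4=45  T5=16  T6=21  T7=6  T8=8
Waiting times: T1=0, T2=0, T3=24, T4=33, T5=11, T6=15, T7=2, T8=4
Average waiting = (0+0+24+33+11+15+2+4) / 8 = 89/8 = 11.13

11.13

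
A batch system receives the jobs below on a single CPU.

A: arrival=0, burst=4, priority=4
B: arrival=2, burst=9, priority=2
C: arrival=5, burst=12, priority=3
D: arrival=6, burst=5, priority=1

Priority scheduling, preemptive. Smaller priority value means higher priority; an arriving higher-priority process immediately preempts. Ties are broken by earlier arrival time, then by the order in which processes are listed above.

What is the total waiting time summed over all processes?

42

Timeline: | A 0-2 | B 2-6 | D 6-11 | B 11-16 | C 16-28 | A 28-30 |
Completion: A=30  B=16  C=28  D=11
Turnaround (C−A): A=30  B=14  C=23  D=5
Waiting = turnaround − burst: A=26, B=5, C=11, D=0
Total waiting = 26 + 5 + 11 + 0 = 42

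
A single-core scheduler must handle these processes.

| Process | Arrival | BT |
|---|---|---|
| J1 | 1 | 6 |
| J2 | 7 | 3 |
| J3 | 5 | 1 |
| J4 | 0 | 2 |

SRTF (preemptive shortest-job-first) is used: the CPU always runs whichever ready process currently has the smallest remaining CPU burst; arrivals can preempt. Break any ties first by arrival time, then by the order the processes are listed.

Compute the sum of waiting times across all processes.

Gantt: | J4 0-2 | J1 2-5 | J3 5-6 | J1 6-9 | J2 9-12 |
Completion: J1=9  J2=12  J3=6  J4=2
Turnaround (C−A): J1=8  J2=5  J3=1  J4=2
Waiting = turnaround − burst: J1=2, J2=2, J3=0, J4=0
Total waiting = 2 + 2 + 0 + 0 = 4

4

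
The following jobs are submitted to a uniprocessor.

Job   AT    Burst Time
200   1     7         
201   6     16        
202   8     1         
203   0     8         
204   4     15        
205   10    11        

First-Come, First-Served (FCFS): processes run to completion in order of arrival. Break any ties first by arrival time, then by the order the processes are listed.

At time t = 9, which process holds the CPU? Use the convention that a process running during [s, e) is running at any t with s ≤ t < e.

Timeline: | 203 0-8 | 200 8-15 | 204 15-30 | 201 30-46 | 202 46-47 | 205 47-58 |
Completion: 200=15  201=46  202=47  203=8  204=30  205=58
Turnaround (C−A): 200=14  201=40  202=39  203=8  204=26  205=48

200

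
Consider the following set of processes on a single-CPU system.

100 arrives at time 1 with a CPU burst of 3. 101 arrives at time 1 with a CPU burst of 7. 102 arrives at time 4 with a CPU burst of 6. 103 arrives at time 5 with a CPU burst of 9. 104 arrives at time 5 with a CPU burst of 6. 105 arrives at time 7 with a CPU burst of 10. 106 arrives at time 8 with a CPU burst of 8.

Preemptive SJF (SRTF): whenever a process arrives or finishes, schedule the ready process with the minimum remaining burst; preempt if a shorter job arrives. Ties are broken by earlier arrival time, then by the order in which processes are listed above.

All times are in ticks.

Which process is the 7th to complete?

Schedule: | idle 0-1 | 100 1-4 | 102 4-10 | 104 10-16 | 101 16-23 | 106 23-31 | 103 31-40 | 105 40-50 |
Completion: 100=4  101=23  102=10  103=40  104=16  105=50  106=31
Turnaround (C−A): 100=3  101=22  102=6  103=35  104=11  105=43  106=23
Finish order: 100 → 102 → 104 → 101 → 106 → 103 → 105

105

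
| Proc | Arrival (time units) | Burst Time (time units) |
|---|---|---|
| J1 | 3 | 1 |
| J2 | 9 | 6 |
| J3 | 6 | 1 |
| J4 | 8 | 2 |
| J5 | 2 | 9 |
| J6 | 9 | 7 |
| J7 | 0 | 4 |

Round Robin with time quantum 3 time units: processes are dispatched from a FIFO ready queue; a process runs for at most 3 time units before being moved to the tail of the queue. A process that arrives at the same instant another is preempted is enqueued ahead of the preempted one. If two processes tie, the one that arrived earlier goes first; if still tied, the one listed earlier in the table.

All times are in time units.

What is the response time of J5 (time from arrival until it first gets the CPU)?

1

Gantt: | J7 0-3 | J5 3-6 | J1 6-7 | J7 7-8 | J3 8-9 | J5 9-12 | J4 12-14 | J2 14-17 | J6 17-20 | J5 20-23 | J2 23-26 | J6 26-30 |
Completion: J1=7  J2=26  J3=9  J4=14  J5=23  J6=30  J7=8
Turnaround (C−A): J1=4  J2=17  J3=3  J4=6  J5=21  J6=21  J7=8
Response(J5) = first start − arrival = 3 − 2 = 1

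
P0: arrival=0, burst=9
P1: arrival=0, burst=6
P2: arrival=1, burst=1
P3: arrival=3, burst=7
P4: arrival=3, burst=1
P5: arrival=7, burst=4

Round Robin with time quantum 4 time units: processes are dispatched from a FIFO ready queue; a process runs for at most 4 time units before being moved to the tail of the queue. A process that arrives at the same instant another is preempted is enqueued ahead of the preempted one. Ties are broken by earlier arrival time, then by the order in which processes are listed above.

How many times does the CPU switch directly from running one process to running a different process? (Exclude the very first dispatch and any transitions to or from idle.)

9

Gantt: | P0 0-4 | P1 4-8 | P2 8-9 | P3 9-13 | P4 13-14 | P0 14-18 | P5 18-22 | P1 22-24 | P3 24-27 | P0 27-28 |
Completion: P0=28  P1=24  P2=9  P3=27  P4=14  P5=22
Turnaround (C−A): P0=28  P1=24  P2=8  P3=24  P4=11  P5=15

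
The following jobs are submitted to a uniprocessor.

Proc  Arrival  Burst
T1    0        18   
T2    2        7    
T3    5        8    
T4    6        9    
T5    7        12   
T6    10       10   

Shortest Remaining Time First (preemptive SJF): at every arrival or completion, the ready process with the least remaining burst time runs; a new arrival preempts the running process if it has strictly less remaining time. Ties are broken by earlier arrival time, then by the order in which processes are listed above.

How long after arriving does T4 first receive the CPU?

Timeline: | T1 0-2 | T2 2-9 | T3 9-17 | T4 17-26 | T6 26-36 | T5 36-48 | T1 48-64 |
Completion: T1=64  T2=9  T3=17  T4=26  T5=48  T6=36
Response(T4) = first start − arrival = 17 − 6 = 11

11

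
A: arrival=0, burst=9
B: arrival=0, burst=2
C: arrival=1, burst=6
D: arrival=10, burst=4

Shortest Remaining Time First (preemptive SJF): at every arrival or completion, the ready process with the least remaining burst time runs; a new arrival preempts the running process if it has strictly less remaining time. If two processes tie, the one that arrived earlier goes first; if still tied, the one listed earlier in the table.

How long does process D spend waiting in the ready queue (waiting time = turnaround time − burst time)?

0

Schedule: | B 0-2 | C 2-8 | A 8-10 | D 10-14 | A 14-21 |
Completion: A=21  B=2  C=8  D=14
Turnaround (C−A): A=21  B=2  C=7  D=4
Waiting(D) = turnaround − burst = 4 − 4 = 0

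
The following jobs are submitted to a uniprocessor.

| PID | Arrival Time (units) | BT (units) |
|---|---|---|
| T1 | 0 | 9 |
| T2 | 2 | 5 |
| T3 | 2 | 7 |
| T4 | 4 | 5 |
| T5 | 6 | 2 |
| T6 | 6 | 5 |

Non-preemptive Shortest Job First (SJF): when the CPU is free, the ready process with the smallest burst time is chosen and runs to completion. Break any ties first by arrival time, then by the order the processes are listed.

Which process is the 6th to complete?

Schedule: | T1 0-9 | T5 9-11 | T2 11-16 | T4 16-21 | T6 21-26 | T3 26-33 |
Completion: T1=9  T2=16  T3=33  T4=21  T5=11  T6=26
Finish order: T1 → T5 → T2 → T4 → T6 → T3

T3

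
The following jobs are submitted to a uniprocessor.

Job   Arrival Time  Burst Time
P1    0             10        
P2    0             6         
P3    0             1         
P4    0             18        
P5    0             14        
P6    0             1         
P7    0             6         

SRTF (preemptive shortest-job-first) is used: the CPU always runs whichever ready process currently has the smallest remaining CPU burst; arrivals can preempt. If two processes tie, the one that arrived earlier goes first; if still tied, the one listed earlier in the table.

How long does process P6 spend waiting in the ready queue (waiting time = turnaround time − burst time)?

1

Timeline: | P3 0-1 | P6 1-2 | P2 2-8 | P7 8-14 | P1 14-24 | P5 24-38 | P4 38-56 |
Completion: P1=24  P2=8  P3=1  P4=56  P5=38  P6=2  P7=14
Turnaround (C−A): P1=24  P2=8  P3=1  P4=56  P5=38  P6=2  P7=14
Waiting(P6) = turnaround − burst = 2 − 1 = 1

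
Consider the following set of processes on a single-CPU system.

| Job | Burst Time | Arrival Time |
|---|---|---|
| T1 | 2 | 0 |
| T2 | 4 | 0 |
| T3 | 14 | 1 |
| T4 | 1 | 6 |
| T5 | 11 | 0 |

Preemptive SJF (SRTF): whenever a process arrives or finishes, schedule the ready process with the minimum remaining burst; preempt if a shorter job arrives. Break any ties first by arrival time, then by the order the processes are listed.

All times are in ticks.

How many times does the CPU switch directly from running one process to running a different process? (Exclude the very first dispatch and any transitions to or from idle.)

4

Schedule: | T1 0-2 | T2 2-6 | T4 6-7 | T5 7-18 | T3 18-32 |
Completion: T1=2  T2=6  T3=32  T4=7  T5=18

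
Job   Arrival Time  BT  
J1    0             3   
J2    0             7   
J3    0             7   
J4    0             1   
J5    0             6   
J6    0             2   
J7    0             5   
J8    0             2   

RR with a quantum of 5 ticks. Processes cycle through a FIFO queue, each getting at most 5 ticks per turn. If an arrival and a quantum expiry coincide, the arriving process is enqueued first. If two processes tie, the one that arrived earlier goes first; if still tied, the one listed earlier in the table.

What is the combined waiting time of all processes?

154

Gantt: | J1 0-3 | J2 3-8 | J3 8-13 | J4 13-14 | J5 14-19 | J6 19-21 | J7 21-26 | J8 26-28 | J2 28-30 | J3 30-32 | J5 32-33 |
Completion: J1=3  J2=30  J3=32  J4=14  J5=33  J6=21  J7=26  J8=28
Turnaround (C−A): J1=3  J2=30  J3=32  J4=14  J5=33  J6=21  J7=26  J8=28
Waiting = turnaround − burst: J1=0, J2=23, J3=25, J4=13, J5=27, J6=19, J7=21, J8=26
Total waiting = 0 + 23 + 25 + 13 + 27 + 19 + 21 + 26 = 154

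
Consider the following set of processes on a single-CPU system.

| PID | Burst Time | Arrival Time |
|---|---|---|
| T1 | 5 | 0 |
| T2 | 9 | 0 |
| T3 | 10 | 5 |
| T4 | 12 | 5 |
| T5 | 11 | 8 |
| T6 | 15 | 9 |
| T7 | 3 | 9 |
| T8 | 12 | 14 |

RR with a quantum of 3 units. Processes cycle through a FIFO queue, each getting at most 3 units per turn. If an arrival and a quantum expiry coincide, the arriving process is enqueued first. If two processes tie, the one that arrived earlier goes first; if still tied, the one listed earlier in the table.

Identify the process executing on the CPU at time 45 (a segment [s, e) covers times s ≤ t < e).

Gantt: | T1 0-3 | T2 3-6 | T1 6-8 | T3 8-11 | T4 11-14 | T2 14-17 | T5 17-20 | T6 20-23 | T7 23-26 | T3 26-29 | T8 29-32 | T4 32-35 | T2 35-38 | T5 38-41 | T6 41-44 | T3 44-47 | T8 47-50 | T4 50-53 | T5 53-56 | T6 56-59 | T3 59-60 | T8 60-63 | T4 63-66 | T5 66-68 | T6 68-71 | T8 71-74 | T6 74-77 |
Completion: T1=8  T2=38  T3=60  T4=66  T5=68  T6=77  T7=26  T8=74
Turnaround (C−A): T1=8  T2=38  T3=55  T4=61  T5=60  T6=68  T7=17  T8=60

T3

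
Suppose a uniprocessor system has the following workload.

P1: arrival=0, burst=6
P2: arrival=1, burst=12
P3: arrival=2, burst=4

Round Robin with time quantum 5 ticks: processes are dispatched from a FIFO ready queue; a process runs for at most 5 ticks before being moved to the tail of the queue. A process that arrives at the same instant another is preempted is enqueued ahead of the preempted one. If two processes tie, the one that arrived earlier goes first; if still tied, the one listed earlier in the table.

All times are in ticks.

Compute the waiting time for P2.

Timeline: | P1 0-5 | P2 5-10 | P3 10-14 | P1 14-15 | P2 15-22 |
Completion: P1=15  P2=22  P3=14
Turnaround (C−A): P1=15  P2=21  P3=12
Waiting(P2) = turnaround − burst = 21 − 12 = 9

9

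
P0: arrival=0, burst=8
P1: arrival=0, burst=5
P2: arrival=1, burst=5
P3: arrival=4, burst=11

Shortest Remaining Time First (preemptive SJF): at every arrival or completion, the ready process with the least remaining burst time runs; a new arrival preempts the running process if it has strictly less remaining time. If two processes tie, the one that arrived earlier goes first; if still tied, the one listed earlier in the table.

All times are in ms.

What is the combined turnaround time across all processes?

Schedule: | P1 0-5 | P2 5-10 | P0 10-18 | P3 18-29 |
Completion: P0=18  P1=5  P2=10  P3=29
Turnaround = completion − arrival: P0=18, P1=5, P2=9, P3=25
Total turnaround = 18 + 5 + 9 + 25 = 57

57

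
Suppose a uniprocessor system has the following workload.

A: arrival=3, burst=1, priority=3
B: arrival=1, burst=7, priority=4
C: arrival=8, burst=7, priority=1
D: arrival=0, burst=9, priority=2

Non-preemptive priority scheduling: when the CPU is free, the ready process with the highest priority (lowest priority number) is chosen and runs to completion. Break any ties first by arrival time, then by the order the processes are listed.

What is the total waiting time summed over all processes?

30

Gantt: | D 0-9 | C 9-16 | A 16-17 | B 17-24 |
Completion: A=17  B=24  C=16  D=9
Turnaround (C−A): A=14  B=23  C=8  D=9
Waiting = turnaround − burst: A=13, B=16, C=1, D=0
Total waiting = 13 + 16 + 1 + 0 = 30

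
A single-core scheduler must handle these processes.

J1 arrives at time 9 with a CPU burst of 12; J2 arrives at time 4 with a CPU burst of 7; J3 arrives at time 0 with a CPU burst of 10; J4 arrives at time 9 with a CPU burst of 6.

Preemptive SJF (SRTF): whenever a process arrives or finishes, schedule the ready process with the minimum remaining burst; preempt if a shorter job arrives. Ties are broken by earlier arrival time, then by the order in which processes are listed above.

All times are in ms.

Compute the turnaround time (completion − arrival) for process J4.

7

Gantt: | J3 0-10 | J4 10-16 | J2 16-23 | J1 23-35 |
Completion: J1=35  J2=23  J3=10  J4=16
Turnaround (C−A): J1=26  J2=19  J3=10  J4=7
Turnaround(J4) = completion − arrival = 16 − 9 = 7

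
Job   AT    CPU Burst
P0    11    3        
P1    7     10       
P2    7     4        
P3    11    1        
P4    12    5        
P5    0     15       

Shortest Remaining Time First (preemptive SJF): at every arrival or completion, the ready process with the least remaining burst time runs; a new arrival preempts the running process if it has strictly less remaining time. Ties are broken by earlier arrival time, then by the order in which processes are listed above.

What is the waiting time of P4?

3

Gantt: | P5 0-7 | P2 7-11 | P3 11-12 | P0 12-15 | P4 15-20 | P5 20-28 | P1 28-38 |
Completion: P0=15  P1=38  P2=11  P3=12  P4=20  P5=28
Waiting(P4) = turnaround − burst = 8 − 5 = 3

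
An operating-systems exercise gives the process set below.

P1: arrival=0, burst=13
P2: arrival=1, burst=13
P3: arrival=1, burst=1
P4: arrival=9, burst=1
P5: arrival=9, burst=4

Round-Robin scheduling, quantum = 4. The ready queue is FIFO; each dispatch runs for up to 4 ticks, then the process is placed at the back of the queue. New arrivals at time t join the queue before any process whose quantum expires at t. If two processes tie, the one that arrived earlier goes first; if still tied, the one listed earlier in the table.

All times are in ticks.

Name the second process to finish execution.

P4

Schedule: | P1 0-4 | P2 4-8 | P3 8-9 | P1 9-13 | P2 13-17 | P4 17-18 | P5 18-22 | P1 22-26 | P2 26-30 | P1 30-31 | P2 31-32 |
Completion: P1=31  P2=32  P3=9  P4=18  P5=22
Turnaround (C−A): P1=31  P2=31  P3=8  P4=9  P5=13
Finish order: P3 → P4 → P5 → P1 → P2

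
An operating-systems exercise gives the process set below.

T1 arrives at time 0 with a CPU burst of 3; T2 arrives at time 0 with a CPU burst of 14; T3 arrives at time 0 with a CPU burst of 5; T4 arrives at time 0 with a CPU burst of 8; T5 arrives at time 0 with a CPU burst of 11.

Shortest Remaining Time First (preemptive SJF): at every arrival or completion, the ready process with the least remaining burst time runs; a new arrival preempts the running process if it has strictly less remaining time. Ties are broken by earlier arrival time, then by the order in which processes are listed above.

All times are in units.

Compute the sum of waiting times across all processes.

Schedule: | T1 0-3 | T3 3-8 | T4 8-16 | T5 16-27 | T2 27-41 |
Completion: T1=3  T2=41  T3=8  T4=16  T5=27
Waiting = turnaround − burst: T1=0, T2=27, T3=3, T4=8, T5=16
Total waiting = 0 + 27 + 3 + 8 + 16 = 54

54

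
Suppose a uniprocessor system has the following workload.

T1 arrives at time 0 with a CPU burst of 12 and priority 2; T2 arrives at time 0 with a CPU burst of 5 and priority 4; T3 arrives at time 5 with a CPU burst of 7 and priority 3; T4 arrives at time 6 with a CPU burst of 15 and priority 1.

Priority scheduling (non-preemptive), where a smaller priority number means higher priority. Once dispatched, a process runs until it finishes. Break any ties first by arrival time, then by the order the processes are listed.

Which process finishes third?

Timeline: | T1 0-12 | T4 12-27 | T3 27-34 | T2 34-39 |
Completion: T1=12  T2=39  T3=34  T4=27
Turnaround (C−A): T1=12  T2=39  T3=29  T4=21
Finish order: T1 → T4 → T3 → T2

T3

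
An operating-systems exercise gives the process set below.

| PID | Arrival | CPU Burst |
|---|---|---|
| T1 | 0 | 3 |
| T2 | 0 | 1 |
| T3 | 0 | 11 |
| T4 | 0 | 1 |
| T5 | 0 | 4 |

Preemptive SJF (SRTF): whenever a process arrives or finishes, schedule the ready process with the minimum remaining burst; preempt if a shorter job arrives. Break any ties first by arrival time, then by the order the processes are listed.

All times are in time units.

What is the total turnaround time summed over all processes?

37

Timeline: | T2 0-1 | T4 1-2 | T1 2-5 | T5 5-9 | T3 9-20 |
Completion: T1=5  T2=1  T3=20  T4=2  T5=9
Turnaround (C−A): T1=5  T2=1  T3=20  T4=2  T5=9
Turnaround = completion − arrival: T1=5, T2=1, T3=20, T4=2, T5=9
Total turnaround = 5 + 1 + 20 + 2 + 9 = 37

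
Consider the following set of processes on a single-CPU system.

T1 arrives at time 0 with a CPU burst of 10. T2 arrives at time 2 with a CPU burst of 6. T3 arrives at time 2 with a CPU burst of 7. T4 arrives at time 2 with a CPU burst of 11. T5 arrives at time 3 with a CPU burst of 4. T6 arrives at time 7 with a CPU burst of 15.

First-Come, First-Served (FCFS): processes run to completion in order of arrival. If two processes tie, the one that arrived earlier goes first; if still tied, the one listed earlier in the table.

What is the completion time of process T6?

53

Schedule: | T1 0-10 | T2 10-16 | T3 16-23 | T4 23-34 | T5 34-38 | T6 38-53 |
Completion: T1=10  T2=16  T3=23  T4=34  T5=38  T6=53
Turnaround (C−A): T1=10  T2=14  T3=21  T4=32  T5=35  T6=46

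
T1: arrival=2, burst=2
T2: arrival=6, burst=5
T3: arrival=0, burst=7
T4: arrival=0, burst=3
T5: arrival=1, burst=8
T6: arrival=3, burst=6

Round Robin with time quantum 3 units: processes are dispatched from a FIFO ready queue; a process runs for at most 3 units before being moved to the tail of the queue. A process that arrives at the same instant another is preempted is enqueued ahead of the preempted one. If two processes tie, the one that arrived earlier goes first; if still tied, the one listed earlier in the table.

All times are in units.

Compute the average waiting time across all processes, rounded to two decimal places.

14.50

Gantt: | T3 0-3 | T4 3-6 | T5 6-9 | T1 9-11 | T6 11-14 | T3 14-17 | T2 17-20 | T5 20-23 | T6 23-26 | T3 26-27 | T2 27-29 | T5 29-31 |
Completion: T1=11  T2=29  T3=27  T4=6  T5=31  T6=26
Turnaround (C−A): T1=9  T2=23  T3=27  T4=6  T5=30  T6=23
Waiting times: T1=7, T2=18, T3=20, T4=3, T5=22, T6=17
Average waiting = (7+18+20+3+22+17) / 6 = 87/6 = 14.50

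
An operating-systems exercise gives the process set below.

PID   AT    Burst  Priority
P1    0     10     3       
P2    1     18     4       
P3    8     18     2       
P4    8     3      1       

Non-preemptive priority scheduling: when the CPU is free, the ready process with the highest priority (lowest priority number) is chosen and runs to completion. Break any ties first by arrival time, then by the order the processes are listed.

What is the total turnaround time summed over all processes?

86

Timeline: | P1 0-10 | P4 10-13 | P3 13-31 | P2 31-49 |
Completion: P1=10  P2=49  P3=31  P4=13
Turnaround = completion − arrival: P1=10, P2=48, P3=23, P4=5
Total turnaround = 10 + 48 + 23 + 5 = 86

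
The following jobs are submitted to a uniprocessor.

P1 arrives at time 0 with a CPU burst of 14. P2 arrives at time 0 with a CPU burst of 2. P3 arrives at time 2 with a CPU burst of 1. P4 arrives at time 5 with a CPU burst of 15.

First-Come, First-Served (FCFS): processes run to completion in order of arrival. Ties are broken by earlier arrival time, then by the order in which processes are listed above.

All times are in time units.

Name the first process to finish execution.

P1

Timeline: | P1 0-14 | P2 14-16 | P3 16-17 | P4 17-32 |
Completion: P1=14  P2=16  P3=17  P4=32
Finish order: P1 → P2 → P3 → P4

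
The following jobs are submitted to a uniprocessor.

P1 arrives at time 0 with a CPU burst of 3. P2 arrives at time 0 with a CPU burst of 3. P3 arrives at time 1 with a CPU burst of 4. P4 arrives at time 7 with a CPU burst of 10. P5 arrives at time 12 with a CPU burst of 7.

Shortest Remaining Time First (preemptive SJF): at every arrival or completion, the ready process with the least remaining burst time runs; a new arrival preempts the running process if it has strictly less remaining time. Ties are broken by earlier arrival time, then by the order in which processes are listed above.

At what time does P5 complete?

Timeline: | P1 0-3 | P2 3-6 | P3 6-10 | P4 10-12 | P5 12-19 | P4 19-27 |
Completion: P1=3  P2=6  P3=10  P4=27  P5=19
Turnaround (C−A): P1=3  P2=6  P3=9  P4=20  P5=7

19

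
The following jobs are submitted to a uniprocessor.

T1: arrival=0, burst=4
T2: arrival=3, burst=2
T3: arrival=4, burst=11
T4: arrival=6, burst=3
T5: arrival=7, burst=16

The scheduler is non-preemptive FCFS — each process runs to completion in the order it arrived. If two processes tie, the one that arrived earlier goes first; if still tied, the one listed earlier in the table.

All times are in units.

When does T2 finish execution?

6

Schedule: | T1 0-4 | T2 4-6 | T3 6-17 | T4 17-20 | T5 20-36 |
Completion: T1=4  T2=6  T3=17  T4=20  T5=36
Turnaround (C−A): T1=4  T2=3  T3=13  T4=14  T5=29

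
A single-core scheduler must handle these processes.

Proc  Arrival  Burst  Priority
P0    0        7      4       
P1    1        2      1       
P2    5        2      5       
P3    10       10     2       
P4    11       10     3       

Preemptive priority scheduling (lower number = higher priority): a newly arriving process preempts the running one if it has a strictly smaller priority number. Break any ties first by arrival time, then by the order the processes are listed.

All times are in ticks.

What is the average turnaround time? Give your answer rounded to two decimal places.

13.20

Timeline: | P0 0-1 | P1 1-3 | P0 3-9 | P2 9-10 | P3 10-20 | P4 20-30 | P2 30-31 |
Completion: P0=9  P1=3  P2=31  P3=20  P4=30
Turnaround (C−A): P0=9  P1=2  P2=26  P3=10  P4=19
Turnaround times: P0=9, P1=2, P2=26, P3=10, P4=19
Average turnaround = (9+2+26+10+19) / 5 = 66/5 = 13.20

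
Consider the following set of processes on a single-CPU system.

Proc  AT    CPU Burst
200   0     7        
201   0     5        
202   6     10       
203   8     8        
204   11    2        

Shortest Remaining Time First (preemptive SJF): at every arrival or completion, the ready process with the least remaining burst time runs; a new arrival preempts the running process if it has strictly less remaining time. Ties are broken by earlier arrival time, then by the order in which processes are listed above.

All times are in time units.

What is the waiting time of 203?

Gantt: | 201 0-5 | 200 5-12 | 204 12-14 | 203 14-22 | 202 22-32 |
Completion: 200=12  201=5  202=32  203=22  204=14
Waiting(203) = turnaround − burst = 14 − 8 = 6

6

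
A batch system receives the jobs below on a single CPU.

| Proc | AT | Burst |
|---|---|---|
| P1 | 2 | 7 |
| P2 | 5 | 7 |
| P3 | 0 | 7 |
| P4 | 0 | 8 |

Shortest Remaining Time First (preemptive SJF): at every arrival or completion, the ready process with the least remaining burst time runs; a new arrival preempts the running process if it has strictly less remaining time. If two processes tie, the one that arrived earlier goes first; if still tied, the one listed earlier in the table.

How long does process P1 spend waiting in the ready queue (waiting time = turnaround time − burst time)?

Timeline: | P3 0-7 | P1 7-14 | P2 14-21 | P4 21-29 |
Completion: P1=14  P2=21  P3=7  P4=29
Waiting(P1) = turnaround − burst = 12 − 7 = 5

5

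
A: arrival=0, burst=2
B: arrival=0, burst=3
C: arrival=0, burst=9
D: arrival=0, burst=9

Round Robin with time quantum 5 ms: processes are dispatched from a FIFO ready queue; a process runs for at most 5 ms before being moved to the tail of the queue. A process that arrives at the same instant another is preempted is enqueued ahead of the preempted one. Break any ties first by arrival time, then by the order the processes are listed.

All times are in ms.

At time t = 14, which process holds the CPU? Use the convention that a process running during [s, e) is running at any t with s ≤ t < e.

D

Gantt: | A 0-2 | B 2-5 | C 5-10 | D 10-15 | C 15-19 | D 19-23 |
Completion: A=2  B=5  C=19  D=23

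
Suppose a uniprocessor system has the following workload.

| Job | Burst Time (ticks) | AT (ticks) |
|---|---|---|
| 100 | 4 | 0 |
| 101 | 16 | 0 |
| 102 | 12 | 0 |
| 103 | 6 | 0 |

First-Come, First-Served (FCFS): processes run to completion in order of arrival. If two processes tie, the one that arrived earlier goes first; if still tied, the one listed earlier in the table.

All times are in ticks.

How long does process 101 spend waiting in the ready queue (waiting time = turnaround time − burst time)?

4

Timeline: | 100 0-4 | 101 4-20 | 102 20-32 | 103 32-38 |
Completion: 100=4  101=20  102=32  103=38
Waiting(101) = turnaround − burst = 20 − 16 = 4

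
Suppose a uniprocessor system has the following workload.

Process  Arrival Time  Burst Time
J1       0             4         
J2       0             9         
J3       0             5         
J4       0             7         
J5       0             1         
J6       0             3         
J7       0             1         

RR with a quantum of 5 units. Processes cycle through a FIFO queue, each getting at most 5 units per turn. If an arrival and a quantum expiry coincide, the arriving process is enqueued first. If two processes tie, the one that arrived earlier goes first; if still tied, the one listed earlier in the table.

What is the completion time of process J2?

Gantt: | J1 0-4 | J2 4-9 | J3 9-14 | J4 14-19 | J5 19-20 | J6 20-23 | J7 23-24 | J2 24-28 | J4 28-30 |
Completion: J1=4  J2=28  J3=14  J4=30  J5=20  J6=23  J7=24

28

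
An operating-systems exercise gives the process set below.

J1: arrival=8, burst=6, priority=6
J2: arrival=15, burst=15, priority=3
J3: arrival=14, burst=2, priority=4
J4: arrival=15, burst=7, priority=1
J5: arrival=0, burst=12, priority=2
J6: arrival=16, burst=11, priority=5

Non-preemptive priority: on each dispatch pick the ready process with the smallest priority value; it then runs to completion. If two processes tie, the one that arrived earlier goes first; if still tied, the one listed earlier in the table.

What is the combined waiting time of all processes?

69

Schedule: | J5 0-12 | J1 12-18 | J4 18-25 | J2 25-40 | J3 40-42 | J6 42-53 |
Completion: J1=18  J2=40  J3=42  J4=25  J5=12  J6=53
Waiting = turnaround − burst: J1=4, J2=10, J3=26, J4=3, J5=0, J6=26
Total waiting = 4 + 10 + 26 + 3 + 0 + 26 = 69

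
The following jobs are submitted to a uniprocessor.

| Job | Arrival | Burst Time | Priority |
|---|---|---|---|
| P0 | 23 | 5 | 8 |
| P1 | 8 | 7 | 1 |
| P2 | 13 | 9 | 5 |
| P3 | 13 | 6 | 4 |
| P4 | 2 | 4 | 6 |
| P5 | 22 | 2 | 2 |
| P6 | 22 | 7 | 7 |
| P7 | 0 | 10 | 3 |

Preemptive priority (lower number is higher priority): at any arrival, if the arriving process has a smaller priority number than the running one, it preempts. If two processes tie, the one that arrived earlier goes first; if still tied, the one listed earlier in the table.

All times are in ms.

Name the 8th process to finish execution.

Gantt: | P7 0-8 | P1 8-15 | P7 15-17 | P3 17-22 | P5 22-24 | P3 24-25 | P2 25-34 | P4 34-38 | P6 38-45 | P0 45-50 |
Completion: P0=50  P1=15  P2=34  P3=25  P4=38  P5=24  P6=45  P7=17
Turnaround (C−A): P0=27  P1=7  P2=21  P3=12  P4=36  P5=2  P6=23  P7=17
Finish order: P1 → P7 → P5 → P3 → P2 → P4 → P6 → P0

P0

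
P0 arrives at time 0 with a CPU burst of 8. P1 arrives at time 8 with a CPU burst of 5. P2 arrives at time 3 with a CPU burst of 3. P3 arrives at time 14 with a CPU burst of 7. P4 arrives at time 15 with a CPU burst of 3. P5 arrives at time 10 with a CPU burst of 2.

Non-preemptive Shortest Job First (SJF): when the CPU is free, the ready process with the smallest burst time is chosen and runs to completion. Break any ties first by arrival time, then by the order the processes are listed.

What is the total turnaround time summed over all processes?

49

Timeline: | P0 0-8 | P2 8-11 | P5 11-13 | P1 13-18 | P4 18-21 | P3 21-28 |
Completion: P0=8  P1=18  P2=11  P3=28  P4=21  P5=13
Turnaround (C−A): P0=8  P1=10  P2=8  P3=14  P4=6  P5=3
Turnaround = completion − arrival: P0=8, P1=10, P2=8, P3=14, P4=6, P5=3
Total turnaround = 8 + 10 + 8 + 14 + 6 + 3 = 49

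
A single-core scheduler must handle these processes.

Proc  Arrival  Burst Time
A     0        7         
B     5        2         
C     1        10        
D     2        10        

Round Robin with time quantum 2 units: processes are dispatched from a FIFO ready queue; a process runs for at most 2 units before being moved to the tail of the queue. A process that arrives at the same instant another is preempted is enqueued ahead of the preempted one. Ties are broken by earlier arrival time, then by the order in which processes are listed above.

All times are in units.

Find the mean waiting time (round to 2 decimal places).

Timeline: | A 0-2 | C 2-4 | D 4-6 | A 6-8 | C 8-10 | B 10-12 | D 12-14 | A 14-16 | C 16-18 | D 18-20 | A 20-21 | C 21-23 | D 23-25 | C 25-27 | D 27-29 |
Completion: A=21  B=12  C=27  D=29
Turnaround (C−A): A=21  B=7  C=26  D=27
Waiting times: A=14, B=5, C=16, D=17
Average waiting = (14+5+16+17) / 4 = 52/4 = 13.00

13.00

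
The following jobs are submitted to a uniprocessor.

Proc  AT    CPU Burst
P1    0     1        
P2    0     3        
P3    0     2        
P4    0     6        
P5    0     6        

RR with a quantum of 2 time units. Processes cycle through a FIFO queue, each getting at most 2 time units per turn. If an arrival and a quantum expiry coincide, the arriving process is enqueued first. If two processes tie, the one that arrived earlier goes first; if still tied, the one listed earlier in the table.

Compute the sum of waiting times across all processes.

32

Timeline: | P1 0-1 | P2 1-3 | P3 3-5 | P4 5-7 | P5 7-9 | P2 9-10 | P4 10-12 | P5 12-14 | P4 14-16 | P5 16-18 |
Completion: P1=1  P2=10  P3=5  P4=16  P5=18
Turnaround (C−A): P1=1  P2=10  P3=5  P4=16  P5=18
Waiting = turnaround − burst: P1=0, P2=7, P3=3, P4=10, P5=12
Total waiting = 0 + 7 + 3 + 10 + 12 = 32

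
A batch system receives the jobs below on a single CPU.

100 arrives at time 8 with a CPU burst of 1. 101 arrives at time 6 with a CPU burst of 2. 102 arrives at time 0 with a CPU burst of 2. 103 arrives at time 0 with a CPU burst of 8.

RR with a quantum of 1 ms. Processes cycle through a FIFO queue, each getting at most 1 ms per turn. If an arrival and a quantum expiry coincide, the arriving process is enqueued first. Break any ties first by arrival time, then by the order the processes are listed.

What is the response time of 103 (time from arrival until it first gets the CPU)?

1

Gantt: | 102 0-1 | 103 1-2 | 102 2-3 | 103 3-6 | 101 6-7 | 103 7-8 | 101 8-9 | 100 9-10 | 103 10-13 |
Completion: 100=10  101=9  102=3  103=13
Turnaround (C−A): 100=2  101=3  102=3  103=13
Response(103) = first start − arrival = 1 − 0 = 1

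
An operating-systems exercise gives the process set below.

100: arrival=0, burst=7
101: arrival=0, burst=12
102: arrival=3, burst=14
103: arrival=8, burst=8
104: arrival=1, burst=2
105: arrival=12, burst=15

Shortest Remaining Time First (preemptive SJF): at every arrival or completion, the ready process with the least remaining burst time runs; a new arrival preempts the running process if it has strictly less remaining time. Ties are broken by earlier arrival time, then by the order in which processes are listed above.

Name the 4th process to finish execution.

101

Schedule: | 100 0-1 | 104 1-3 | 100 3-9 | 103 9-17 | 101 17-29 | 102 29-43 | 105 43-58 |
Completion: 100=9  101=29  102=43  103=17  104=3  105=58
Turnaround (C−A): 100=9  101=29  102=40  103=9  104=2  105=46
Finish order: 104 → 100 → 103 → 101 → 102 → 105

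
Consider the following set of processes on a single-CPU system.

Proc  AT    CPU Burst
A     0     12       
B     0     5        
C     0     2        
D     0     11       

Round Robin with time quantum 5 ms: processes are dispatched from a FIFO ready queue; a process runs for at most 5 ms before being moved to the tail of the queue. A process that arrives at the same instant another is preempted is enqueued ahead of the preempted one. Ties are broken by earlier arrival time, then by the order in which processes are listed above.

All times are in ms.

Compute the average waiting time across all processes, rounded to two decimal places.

Gantt: | A 0-5 | B 5-10 | C 10-12 | D 12-17 | A 17-22 | D 22-27 | A 27-29 | D 29-30 |
Completion: A=29  B=10  C=12  D=30
Turnaround (C−A): A=29  B=10  C=12  D=30
Waiting times: A=17, B=5, C=10, D=19
Average waiting = (17+5+10+19) / 4 = 51/4 = 12.75

12.75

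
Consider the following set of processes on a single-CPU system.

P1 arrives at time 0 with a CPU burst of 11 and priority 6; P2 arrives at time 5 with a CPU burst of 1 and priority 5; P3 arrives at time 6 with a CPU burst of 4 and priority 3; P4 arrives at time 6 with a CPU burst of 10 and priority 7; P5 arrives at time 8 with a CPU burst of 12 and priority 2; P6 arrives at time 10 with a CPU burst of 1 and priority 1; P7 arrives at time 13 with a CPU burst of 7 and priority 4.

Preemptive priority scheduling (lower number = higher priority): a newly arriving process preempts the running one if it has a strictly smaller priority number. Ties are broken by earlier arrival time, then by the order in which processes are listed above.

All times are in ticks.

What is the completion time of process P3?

23

Gantt: | P1 0-5 | P2 5-6 | P3 6-8 | P5 8-10 | P6 10-11 | P5 11-21 | P3 21-23 | P7 23-30 | P1 30-36 | P4 36-46 |
Completion: P1=36  P2=6  P3=23  P4=46  P5=21  P6=11  P7=30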